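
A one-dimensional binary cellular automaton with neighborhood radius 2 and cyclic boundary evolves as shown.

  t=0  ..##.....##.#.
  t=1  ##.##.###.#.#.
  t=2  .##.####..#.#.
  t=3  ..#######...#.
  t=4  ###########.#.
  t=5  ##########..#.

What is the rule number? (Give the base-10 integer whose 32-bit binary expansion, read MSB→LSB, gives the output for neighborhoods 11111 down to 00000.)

3685937307

  nb #####: next=#  (t=3,i=4, bit31=1)
  nb ####.: next=#  (t=2,i=6, bit30=1)
  nb ###.#: next=.  (t=1,i=8, bit29=0)
  nb ###..: next=#  (t=2,i=7, bit28=1)
  nb ##.##: next=#  (t=1,i=2, bit27=1)
  nb ##.#.: next=.  (t=0,i=11, bit26=0)
  nb ##..#: next=#  (t=2,i=8, bit25=1)
  nb ##...: next=#  (t=0,i=4, bit24=1)
  nb #.###: next=#  (t=1,i=6, bit23=1)
  nb #.##.: next=.  (t=1,i=0, bit22=0)
  nb #.#.#: next=#  (t=1,i=10, bit21=1)
  nb #.#..: next=#  (t=0,i=12, bit20=1)
  nb #..##: next=.  (t=2,i=0, bit19=0)
  nb #..#.: next=.  (t=2,i=9, bit18=0)
  nb #...#: next=#  (t=0,i=0, bit17=1)
  nb #....: next=.  (t=0,i=5, bit16=0)
  nb .####: next=#  (t=2,i=5, bit15=1)
  nb .###.: next=#  (t=1,i=7, bit14=1)
  nb .##.#: next=#  (t=0,i=10, bit13=1)
  nb .##..: next=#  (t=0,i=3, bit12=1)
  nb .#.##: next=.  (t=1,i=13, bit11=0)
  nb .#.#.: next=.  (t=1,i=11, bit10=0)
  nb .#..#: next=.  (t=2,i=13, bit9=0)
  nb .#...: next=.  (t=0,i=13, bit8=0)
  nb ..###: next=#  (t=3,i=2, bit7=1)
  nb ..##.: next=.  (t=0,i=2, bit6=0)
  nb ..#.#: next=.  (t=2,i=10, bit5=0)
  nb ..#..: next=#  (t=3,i=12, bit4=1)
  nb ...##: next=#  (t=0,i=1, bit3=1)
  nb ...#.: next=.  (t=3,i=11, bit2=0)
  nb ....#: next=#  (t=0,i=7, bit1=1)
  nb .....: next=#  (t=0,i=6, bit0=1)
  bits 11011011101100101111000010011011 = 3685937307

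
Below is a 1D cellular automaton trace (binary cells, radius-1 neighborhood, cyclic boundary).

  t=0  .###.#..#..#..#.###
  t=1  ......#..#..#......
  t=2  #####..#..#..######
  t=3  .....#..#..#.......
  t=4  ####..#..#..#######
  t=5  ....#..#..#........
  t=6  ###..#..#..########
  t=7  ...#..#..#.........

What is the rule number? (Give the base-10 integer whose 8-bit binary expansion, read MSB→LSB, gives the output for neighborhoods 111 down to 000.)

17

  nb ###: next=.  (t=0,i=2, bit7=0)
  nb ##.: next=.  (t=0,i=3, bit6=0)
  nb #.#: next=.  (t=0,i=0, bit5=0)
  nb #..: next=#  (t=0,i=6, bit4=1)
  nb .##: next=.  (t=0,i=1, bit3=0)
  nb .#.: next=.  (t=0,i=5, bit2=0)
  nb ..#: next=.  (t=0,i=7, bit1=0)
  nb ...: next=#  (t=1,i=0, bit0=1)
  bits 00010001 = 17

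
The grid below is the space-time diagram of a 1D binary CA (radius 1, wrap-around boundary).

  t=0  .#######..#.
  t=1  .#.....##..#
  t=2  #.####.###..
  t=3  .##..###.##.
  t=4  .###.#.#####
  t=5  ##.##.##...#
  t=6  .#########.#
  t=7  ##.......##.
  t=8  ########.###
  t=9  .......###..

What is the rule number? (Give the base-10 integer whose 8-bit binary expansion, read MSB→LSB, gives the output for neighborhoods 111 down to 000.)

  ###|.  b7=0 t=0,i=2
  ##.|#  b6=1 t=0,i=7
  #.#|#  b5=1 t=1,i=0
  #..|#  b4=1 t=0,i=8
  .##|#  b3=1 t=0,i=1
  .#.|.  b2=0 t=0,i=10
  ..#|.  b1=0 t=0,i=0
  ...|#  b0=1 t=1,i=3
  bits 01111001 = 121

121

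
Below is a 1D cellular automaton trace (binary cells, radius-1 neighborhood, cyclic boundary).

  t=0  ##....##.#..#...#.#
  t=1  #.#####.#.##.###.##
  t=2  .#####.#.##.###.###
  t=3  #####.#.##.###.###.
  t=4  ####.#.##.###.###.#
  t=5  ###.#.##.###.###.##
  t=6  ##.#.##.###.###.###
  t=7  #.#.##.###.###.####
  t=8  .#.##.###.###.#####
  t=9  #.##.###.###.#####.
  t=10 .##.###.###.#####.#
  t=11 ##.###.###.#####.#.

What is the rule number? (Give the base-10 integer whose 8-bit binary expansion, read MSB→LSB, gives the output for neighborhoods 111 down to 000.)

187

  ###|#  b7=1 t=0,i=0
  ##.|.  b6=0 t=0,i=1
  #.#|#  b5=1 t=0,i=8
  #..|#  b4=1 t=0,i=2
  .##|#  b3=1 t=0,i=6
  .#.|.  b2=0 t=0,i=9
  ..#|#  b1=1 t=0,i=5
  ...|#  b0=1 t=0,i=3
  bits 10111011 = 187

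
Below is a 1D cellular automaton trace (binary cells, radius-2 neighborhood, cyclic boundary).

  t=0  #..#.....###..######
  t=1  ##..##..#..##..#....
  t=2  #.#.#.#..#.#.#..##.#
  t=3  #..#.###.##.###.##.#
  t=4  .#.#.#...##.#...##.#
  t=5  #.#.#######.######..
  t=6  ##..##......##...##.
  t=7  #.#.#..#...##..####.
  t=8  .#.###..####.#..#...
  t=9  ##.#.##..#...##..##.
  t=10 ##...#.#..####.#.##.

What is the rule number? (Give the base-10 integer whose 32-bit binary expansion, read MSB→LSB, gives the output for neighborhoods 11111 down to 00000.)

  #####|.  b31=0 t=0,i=16
  ####.|.  b30=0 t=0,i=19
  ###.#|.  b29=0 t=3,i=7
  ###..|#  b28=1 t=0,i=0
  ##.##|.  b27=0 t=2,i=18
  ##.#.|.  b26=0 t=2,i=1
  ##..#|#  b25=1 t=0,i=1
  ##...|.  b24=0 t=6,i=6
  #.###|#  b23=1 t=3,i=5
  #.##.|#  b22=1 t=2,i=19
  #.#.#|.  b21=0 t=2,i=2
  #.#..|#  b20=1 t=2,i=6
  #..##|.  b19=0 t=0,i=13
  #..#.|.  b18=0 t=0,i=2
  #...#|#  b17=1 t=4,i=7
  #....|#  b16=1 t=0,i=5
  .####|#  b15=1 t=0,i=15
  .###.|.  b14=0 t=0,i=10
  .##.#|#  b13=1 t=2,i=0
  .##..|.  b12=0 t=1,i=1
  .#.##|.  b11=0 t=3,i=4
  .#.#.|#  b10=1 t=2,i=3
  .#..#|#  b9=1 t=1,i=9
  .#...|#  b8=1 t=0,i=4
  ..###|.  b7=0 t=0,i=9
  ..##.|#  b6=1 t=1,i=0
  ..#.#|#  b5=1 t=2,i=9
  ..#..|.  b4=0 t=0,i=3
  ...##|#  b3=1 t=0,i=8
  ...#.|#  b2=1 t=8,i=0
  ....#|.  b1=0 t=0,i=7
  .....|.  b0=0 t=0,i=6
  bits 00010010110100111010011101101100 = 315860844

315860844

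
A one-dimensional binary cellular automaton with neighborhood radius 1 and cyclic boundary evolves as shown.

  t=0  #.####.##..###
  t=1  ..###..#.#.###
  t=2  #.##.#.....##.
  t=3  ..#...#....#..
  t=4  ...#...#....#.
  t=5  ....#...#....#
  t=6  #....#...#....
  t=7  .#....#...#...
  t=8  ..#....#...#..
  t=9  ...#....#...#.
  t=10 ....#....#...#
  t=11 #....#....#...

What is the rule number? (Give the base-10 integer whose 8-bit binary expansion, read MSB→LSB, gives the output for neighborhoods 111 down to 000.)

  ### -> #   bit 7 = 1  t=0,i=3
  ##. -> .   bit 6 = 0  t=0,i=0
  #.# -> .   bit 5 = 0  t=0,i=1
  #.. -> #   bit 4 = 1  t=0,i=9
  .## -> #   bit 3 = 1  t=0,i=2
  .#. -> .   bit 2 = 0  t=1,i=7
  ..# -> .   bit 1 = 0  t=0,i=10
  ... -> .   bit 0 = 0  t=2,i=7
  bits 10011000 = 152

152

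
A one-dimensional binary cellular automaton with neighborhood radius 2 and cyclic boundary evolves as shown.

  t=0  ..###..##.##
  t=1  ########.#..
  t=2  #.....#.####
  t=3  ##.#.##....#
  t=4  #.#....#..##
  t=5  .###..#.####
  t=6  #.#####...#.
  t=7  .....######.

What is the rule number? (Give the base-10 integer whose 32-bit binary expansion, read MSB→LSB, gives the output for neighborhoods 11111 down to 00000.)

1595818989

  [31] ##### => .  t=1,i=2
  [30] ####. => #  t=1,i=6
  [29] ###.# => .  t=1,i=7
  [28] ###.. => #  t=0,i=4
  [27] ##.## => #  t=0,i=9
  [26] ##.#. => #  t=1,i=8
  [25] ##..# => #  t=0,i=0
  [24] ##... => #  t=2,i=1
  [23] #.### => .  t=2,i=8
  [22] #.##. => .  t=0,i=10
  [21] #.#.# => .  t=3,i=3
  [20] #.#.. => #  t=1,i=9
  [19] #..## => #  t=0,i=1
  [18] #..#. => #  t=5,i=5
  [17] #...# => #  t=6,i=8
  [16] #.... => .  t=2,i=2
  [15] .#### => .  t=1,i=1
  [14] .###. => #  t=0,i=3
  [13] .##.# => .  t=0,i=8
  [12] .##.. => .  t=0,i=11
  [11] .#.## => .  t=2,i=7
  [10] .#.#. => .  t=6,i=11
  [9] .#..# => #  t=1,i=10
  [8] .#... => #  t=4,i=3
  [7] ..### => #  t=0,i=2
  [6] ..##. => #  t=0,i=7
  [5] ..#.# => #  t=2,i=6
  [4] ..#.. => .  t=4,i=7
  [3] ...## => #  t=3,i=10
  [2] ...#. => #  t=2,i=5
  [1] ....# => .  t=2,i=4
  [0] ..... => #  t=2,i=3
  bits 01011111000111100100001111101101 = 1595818989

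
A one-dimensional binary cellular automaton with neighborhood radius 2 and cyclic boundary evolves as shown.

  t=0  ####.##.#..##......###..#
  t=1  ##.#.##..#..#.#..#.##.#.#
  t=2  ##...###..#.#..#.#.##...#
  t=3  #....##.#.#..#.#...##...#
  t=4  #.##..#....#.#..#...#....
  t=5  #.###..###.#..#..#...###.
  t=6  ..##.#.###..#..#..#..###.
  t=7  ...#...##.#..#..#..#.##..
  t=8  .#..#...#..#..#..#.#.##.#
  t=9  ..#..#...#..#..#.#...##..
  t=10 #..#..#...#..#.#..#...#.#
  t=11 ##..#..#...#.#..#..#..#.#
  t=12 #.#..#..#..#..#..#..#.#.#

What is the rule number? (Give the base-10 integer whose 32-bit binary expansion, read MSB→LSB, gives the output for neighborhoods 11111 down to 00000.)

2730619810

  #####|#  b31=1 t=0,i=1
  ####.|.  b30=0 t=0,i=2
  ###.#|#  b29=1 t=0,i=3
  ###..|.  b28=0 t=0,i=21
  ##.##|.  b27=0 t=0,i=4
  ##.#.|.  b26=0 t=0,i=7
  ##..#|#  b25=1 t=0,i=22
  ##...|.  b24=0 t=0,i=13
  #.###|#  b23=1 t=1,i=24
  #.##.|#  b22=1 t=0,i=5
  #.#.#|.  b21=0 t=1,i=3
  #.#..|.  b20=0 t=0,i=8
  #..##|.  b19=0 t=0,i=10
  #..#.|.  b18=0 t=1,i=8
  #...#|.  b17=0 t=2,i=3
  #....|#  b16=1 t=0,i=14
  .####|#  b15=1 t=0,i=0
  .###.|#  b14=1 t=0,i=20
  .##.#|#  b13=1 t=0,i=6
  .##..|#  b12=1 t=0,i=12
  .#.##|.  b11=0 t=1,i=4
  .#.#.|.  b10=0 t=1,i=13
  .#..#|#  b9=1 t=0,i=9
  .#...|#  b8=1 t=3,i=16
  ..###|#  b7=1 t=0,i=19
  ..##.|.  b6=0 t=0,i=11
  ..#.#|#  b5=1 t=1,i=12
  ..#..|.  b4=0 t=1,i=9
  ...##|.  b3=0 t=0,i=18
  ...#.|.  b2=0 t=4,i=10
  ....#|#  b1=1 t=0,i=17
  .....|.  b0=0 t=0,i=15
  bits 10100010110000011111001110100010 = 2730619810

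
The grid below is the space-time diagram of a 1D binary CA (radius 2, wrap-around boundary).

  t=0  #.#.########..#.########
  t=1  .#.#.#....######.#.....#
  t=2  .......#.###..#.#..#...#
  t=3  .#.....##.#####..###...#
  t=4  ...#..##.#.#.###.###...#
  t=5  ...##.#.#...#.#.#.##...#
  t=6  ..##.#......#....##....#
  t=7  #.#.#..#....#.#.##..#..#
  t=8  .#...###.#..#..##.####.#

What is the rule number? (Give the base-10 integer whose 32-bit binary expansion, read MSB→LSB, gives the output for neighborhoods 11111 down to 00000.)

1581632248

  #####|.  b31=0 t=0,i=6
  ####.|#  b30=1 t=0,i=10
  ###.#|.  b29=0 t=0,i=0
  ###..|#  b28=1 t=0,i=11
  ##.##|#  b27=1 t=3,i=9
  ##.#.|#  b26=1 t=0,i=1
  ##..#|#  b25=1 t=0,i=12
  ##...|.  b24=0 t=3,i=20
  #.###|.  b23=0 t=0,i=4
  #.##.|#  b22=1 t=5,i=18
  #.#.#|.  b21=0 t=0,i=2
  #.#..|.  b20=0 t=1,i=5
  #..##|.  b19=0 t=3,i=16
  #..#.|#  b18=1 t=0,i=13
  #...#|.  b17=0 t=2,i=21
  #....|#  b16=1 t=1,i=7
  .####|#  b15=1 t=0,i=5
  .###.|#  b14=1 t=2,i=10
  .##.#|.  b13=0 t=3,i=8
  .##..|.  b12=0 t=5,i=19
  .#.##|#  b11=1 t=0,i=3
  .#.#.|.  b10=0 t=1,i=0
  .#..#|#  b9=1 t=2,i=17
  .#...|.  b8=0 t=1,i=6
  ..###|#  b7=1 t=1,i=10
  ..##.|#  b6=1 t=3,i=7
  ..#.#|#  b5=1 t=0,i=14
  ..#..|#  b4=1 t=2,i=19
  ...##|#  b3=1 t=1,i=9
  ...#.|.  b2=0 t=1,i=22
  ....#|.  b1=0 t=1,i=8
  .....|.  b0=0 t=1,i=20
  bits 01011110010001011100101011111000 = 1581632248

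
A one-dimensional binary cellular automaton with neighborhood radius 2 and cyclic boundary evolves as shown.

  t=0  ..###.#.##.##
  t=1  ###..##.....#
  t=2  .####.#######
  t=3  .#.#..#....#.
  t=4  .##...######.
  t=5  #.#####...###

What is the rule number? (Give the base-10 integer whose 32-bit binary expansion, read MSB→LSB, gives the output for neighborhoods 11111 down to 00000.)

  #####|.  b31=0 t=2,i=8
  ####.|#  b30=1 t=1,i=1
  ###.#|.  b29=0 t=0,i=4
  ###..|#  b28=1 t=1,i=2
  ##.##|.  b27=0 t=0,i=10
  ##.#.|#  b26=1 t=0,i=5
  ##..#|#  b25=1 t=0,i=0
  ##...|#  b24=1 t=1,i=7
  #.###|#  b23=1 t=2,i=1
  #.##.|.  b22=0 t=0,i=8
  #.#.#|#  b21=1 t=0,i=6
  #.#..|.  b20=0 t=3,i=3
  #..##|#  b19=1 t=0,i=1
  #..#.|.  b18=0 t=3,i=0
  #...#|#  b17=1 t=4,i=4
  #....|#  b16=1 t=1,i=8
  .####|.  b15=0 t=1,i=0
  .###.|.  b14=0 t=0,i=3
  .##.#|.  b13=0 t=0,i=9
  .##..|#  b12=1 t=0,i=12
  .#.##|.  b11=0 t=0,i=7
  .#.#.|#  b10=1 t=3,i=2
  .#..#|.  b9=0 t=3,i=4
  .#...|#  b8=1 t=3,i=7
  ..###|#  b7=1 t=0,i=2
  ..##.|.  b6=0 t=1,i=5
  ..#.#|#  b5=1 t=3,i=1
  ..#..|#  b4=1 t=3,i=6
  ...##|#  b3=1 t=1,i=11
  ...#.|#  b2=1 t=3,i=10
  ....#|#  b1=1 t=1,i=10
  .....|#  b0=1 t=1,i=9
  bits 01010111101010110001010110111111 = 1470830015

1470830015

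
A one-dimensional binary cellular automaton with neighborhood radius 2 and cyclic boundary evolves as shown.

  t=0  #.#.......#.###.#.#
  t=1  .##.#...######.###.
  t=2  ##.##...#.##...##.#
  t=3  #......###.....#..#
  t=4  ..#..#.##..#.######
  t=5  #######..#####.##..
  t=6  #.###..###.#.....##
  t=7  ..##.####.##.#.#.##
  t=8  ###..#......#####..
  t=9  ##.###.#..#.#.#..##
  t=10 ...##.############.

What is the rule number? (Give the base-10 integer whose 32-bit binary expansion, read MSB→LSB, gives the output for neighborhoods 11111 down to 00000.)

  #####|#  b31=1 t=1,i=10
  ####.|.  b30=0 t=1,i=12
  ###.#|.  b29=0 t=0,i=14
  ###..|.  b28=0 t=1,i=17
  ##.##|.  b27=0 t=1,i=14
  ##.#.|#  b26=1 t=0,i=1
  ##..#|#  b25=1 t=1,i=18
  ##...|.  b24=0 t=2,i=5
  #.###|#  b23=1 t=0,i=12
  #.##.|.  b22=0 t=0,i=18
  #.#.#|#  b21=1 t=0,i=16
  #.#..|#  b20=1 t=0,i=2
  #..##|#  b19=1 t=1,i=0
  #..#.|#  b18=1 t=4,i=1
  #...#|.  b17=0 t=1,i=6
  #....|#  b16=1 t=0,i=4
  .####|.  b15=0 t=1,i=9
  .###.|#  b14=1 t=0,i=13
  .##.#|.  b13=0 t=0,i=0
  .##..|.  b12=0 t=2,i=4
  .#.##|#  b11=1 t=0,i=11
  .#.#.|#  b10=1 t=7,i=14
  .#..#|#  b9=1 t=3,i=16
  .#...|.  b8=0 t=0,i=3
  ..###|#  b7=1 t=1,i=8
  ..##.|#  b6=1 t=1,i=1
  ..#.#|#  b5=1 t=0,i=10
  ..#..|#  b4=1 t=3,i=15
  ...##|.  b3=0 t=1,i=7
  ...#.|#  b2=1 t=0,i=9
  ....#|#  b1=1 t=0,i=8
  .....|.  b0=0 t=0,i=5
  bits 10000110101111010100111011110110 = 2260553462

2260553462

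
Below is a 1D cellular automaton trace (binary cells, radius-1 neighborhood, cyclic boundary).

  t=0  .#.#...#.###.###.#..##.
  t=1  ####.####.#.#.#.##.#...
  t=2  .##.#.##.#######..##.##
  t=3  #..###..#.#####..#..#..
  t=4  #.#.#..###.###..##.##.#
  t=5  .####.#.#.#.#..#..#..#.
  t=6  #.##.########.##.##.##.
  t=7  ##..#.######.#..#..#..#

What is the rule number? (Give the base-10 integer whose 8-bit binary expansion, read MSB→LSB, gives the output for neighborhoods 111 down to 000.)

  nb ###: next=#  (t=0,i=10, bit7=1)
  nb ##.: next=.  (t=0,i=11, bit6=0)
  nb #.#: next=#  (t=0,i=2, bit5=1)
  nb #..: next=.  (t=0,i=4, bit4=0)
  nb .##: next=.  (t=0,i=9, bit3=0)
  nb .#.: next=#  (t=0,i=1, bit2=1)
  nb ..#: next=#  (t=0,i=0, bit1=1)
  nb ...: next=#  (t=0,i=5, bit0=1)
  bits 10100111 = 167

167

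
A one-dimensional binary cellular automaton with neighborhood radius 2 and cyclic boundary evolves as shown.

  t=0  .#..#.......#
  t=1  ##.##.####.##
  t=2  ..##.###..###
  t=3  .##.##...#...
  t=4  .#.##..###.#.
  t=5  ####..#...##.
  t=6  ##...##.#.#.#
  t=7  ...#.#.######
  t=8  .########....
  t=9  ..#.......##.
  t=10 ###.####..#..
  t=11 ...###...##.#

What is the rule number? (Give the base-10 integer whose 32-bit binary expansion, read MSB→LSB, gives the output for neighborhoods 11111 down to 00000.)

218074229

  #####|.  b31=0 t=7,i=9
  ####.|.  b30=0 t=1,i=0
  ###.#|.  b29=0 t=1,i=1
  ###..|.  b28=0 t=2,i=7
  ##.##|#  b27=1 t=1,i=2
  ##.#.|#  b26=1 t=4,i=10
  ##..#|.  b25=0 t=2,i=0
  ##...|.  b24=0 t=3,i=6
  #.###|#  b23=1 t=1,i=6
  #.##.|#  b22=1 t=1,i=3
  #.#.#|#  b21=1 t=6,i=8
  #.#..|#  b20=1 t=0,i=1
  #..##|#  b19=1 t=2,i=1
  #..#.|#  b18=1 t=0,i=3
  #...#|#  b17=1 t=3,i=7
  #....|#  b16=1 t=0,i=6
  .####|#  b15=1 t=1,i=7
  .###.|.  b14=0 t=2,i=6
  .##.#|.  b13=0 t=1,i=4
  .##..|.  b12=0 t=3,i=5
  .#.##|#  b11=1 t=4,i=2
  .#.#.|#  b10=1 t=0,i=0
  .#..#|.  b9=0 t=0,i=2
  .#...|.  b8=0 t=0,i=5
  ..###|.  b7=0 t=2,i=10
  ..##.|#  b6=1 t=2,i=2
  ..#.#|#  b5=1 t=0,i=12
  ..#..|#  b4=1 t=0,i=4
  ...##|.  b3=0 t=3,i=0
  ...#.|#  b2=1 t=0,i=11
  ....#|.  b1=0 t=0,i=10
  .....|#  b0=1 t=0,i=7
  bits 00001100111111111000110001110101 = 218074229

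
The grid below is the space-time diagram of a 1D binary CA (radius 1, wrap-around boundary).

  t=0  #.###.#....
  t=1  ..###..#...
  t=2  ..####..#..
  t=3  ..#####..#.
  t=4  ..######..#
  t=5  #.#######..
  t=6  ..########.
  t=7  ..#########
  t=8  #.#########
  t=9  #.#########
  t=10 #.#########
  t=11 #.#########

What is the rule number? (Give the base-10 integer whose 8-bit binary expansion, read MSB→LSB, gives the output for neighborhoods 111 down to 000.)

  nb ###: next=#  (t=0,i=3, bit7=1)
  nb ##.: next=#  (t=0,i=4, bit6=1)
  nb #.#: next=.  (t=0,i=1, bit5=0)
  nb #..: next=#  (t=0,i=7, bit4=1)
  nb .##: next=#  (t=0,i=2, bit3=1)
  nb .#.: next=.  (t=0,i=0, bit2=0)
  nb ..#: next=.  (t=0,i=10, bit1=0)
  nb ...: next=.  (t=0,i=8, bit0=0)
  bits 11011000 = 216

216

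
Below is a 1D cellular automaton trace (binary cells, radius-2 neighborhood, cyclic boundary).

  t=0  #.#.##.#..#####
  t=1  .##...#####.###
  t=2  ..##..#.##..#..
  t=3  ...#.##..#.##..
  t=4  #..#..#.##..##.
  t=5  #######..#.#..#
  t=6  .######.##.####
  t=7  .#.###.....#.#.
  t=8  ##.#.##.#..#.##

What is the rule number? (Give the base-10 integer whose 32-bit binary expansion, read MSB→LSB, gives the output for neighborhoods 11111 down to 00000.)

3585872561

  [31] ##### => #  t=0,i=12
  [30] ####. => #  t=0,i=14
  [29] ###.# => .  t=0,i=0
  [28] ###.. => #  t=5,i=6
  [27] ##.## => .  t=1,i=0
  [26] ##.#. => #  t=0,i=1
  [25] ##..# => .  t=2,i=4
  [24] ##... => #  t=1,i=3
  [23] #.### => #  t=1,i=12
  [22] #.##. => .  t=0,i=4
  [21] #.#.# => #  t=0,i=2
  [20] #.#.. => #  t=0,i=7
  [19] #..## => #  t=0,i=9
  [18] #..#. => #  t=2,i=5
  [17] #...# => .  t=1,i=4
  [16] #.... => .  t=2,i=14
  [15] .#### => .  t=0,i=11
  [14] .###. => .  t=1,i=13
  [13] .##.# => .  t=0,i=5
  [12] .##.. => #  t=1,i=2
  [11] .#.## => .  t=0,i=3
  [10] .#.#. => .  t=5,i=10
  [9] .#..# => #  t=0,i=8
  [8] .#... => .  t=2,i=13
  [7] ..### => #  t=0,i=10
  [6] ..##. => .  t=2,i=2
  [5] ..#.# => #  t=2,i=6
  [4] ..#.. => #  t=2,i=12
  [3] ...## => .  t=1,i=5
  [2] ...#. => .  t=3,i=2
  [1] ....# => .  t=2,i=0
  [0] ..... => #  t=3,i=0
  bits 11010101101111000001001010110001 = 3585872561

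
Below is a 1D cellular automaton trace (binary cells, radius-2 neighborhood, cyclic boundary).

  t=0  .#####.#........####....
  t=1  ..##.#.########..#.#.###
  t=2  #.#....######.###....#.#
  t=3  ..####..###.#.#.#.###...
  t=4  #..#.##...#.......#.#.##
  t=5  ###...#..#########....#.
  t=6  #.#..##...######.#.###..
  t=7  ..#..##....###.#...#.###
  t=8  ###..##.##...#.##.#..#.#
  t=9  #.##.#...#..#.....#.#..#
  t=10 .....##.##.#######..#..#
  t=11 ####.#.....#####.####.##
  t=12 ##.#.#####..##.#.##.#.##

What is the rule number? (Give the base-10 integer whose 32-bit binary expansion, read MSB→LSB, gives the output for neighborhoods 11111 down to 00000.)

  ##### -> #   bit 31 = 1  t=0,i=3
  ####. -> .   bit 30 = 0  t=0,i=4
  ###.# -> #   bit 29 = 1  t=0,i=5
  ###.. -> #   bit 28 = 1  t=0,i=19
  ##.## -> .   bit 27 = 0  t=2,i=13
  ##.#. -> .   bit 26 = 0  t=0,i=6
  ##..# -> #   bit 25 = 1  t=1,i=0
  ##... -> .   bit 24 = 0  t=0,i=20
  #.### -> #   bit 23 = 1  t=1,i=7
  #.##. -> .   bit 22 = 0  t=2,i=23
  #.#.# -> .   bit 21 = 0  t=1,i=5
  #.#.. -> #   bit 20 = 1  t=0,i=7
  #..## -> .   bit 19 = 0  t=1,i=1
  #..#. -> #   bit 18 = 1  t=1,i=16
  #...# -> .   bit 17 = 0  t=4,i=8
  #.... -> #   bit 16 = 1  t=0,i=9
  .#### -> #   bit 15 = 1  t=0,i=2
  .###. -> .   bit 14 = 0  t=1,i=22
  .##.# -> .   bit 13 = 0  t=1,i=3
  .##.. -> #   bit 12 = 1  t=4,i=6
  .#.## -> .   bit 11 = 0  t=1,i=6
  .#.#. -> .   bit 10 = 0  t=1,i=18
  .#..# -> .   bit 9 = 0  t=5,i=7
  .#... -> #   bit 8 = 1  t=0,i=8
  ..### -> .   bit 7 = 0  t=0,i=1
  ..##. -> #   bit 6 = 1  t=1,i=2
  ..#.# -> .   bit 5 = 0  t=1,i=17
  ..#.. -> #   bit 4 = 1  t=4,i=10
  ...## -> .   bit 3 = 0  t=0,i=0
  ...#. -> #   bit 2 = 1  t=2,i=20
  ....# -> #   bit 1 = 1  t=0,i=14
  ..... -> #   bit 0 = 1  t=0,i=10
  bits 10110010100101011001000101010111 = 2996146519

2996146519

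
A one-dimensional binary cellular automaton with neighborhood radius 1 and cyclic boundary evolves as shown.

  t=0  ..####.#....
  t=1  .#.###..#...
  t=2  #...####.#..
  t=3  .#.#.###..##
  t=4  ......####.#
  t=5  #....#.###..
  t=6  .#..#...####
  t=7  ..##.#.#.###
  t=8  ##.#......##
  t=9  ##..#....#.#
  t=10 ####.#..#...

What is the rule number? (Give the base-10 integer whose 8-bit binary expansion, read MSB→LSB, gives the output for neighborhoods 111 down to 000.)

210

  ### -> #   bit 7 = 1  t=0,i=3
  ##. -> #   bit 6 = 1  t=0,i=5
  #.# -> .   bit 5 = 0  t=0,i=6
  #.. -> #   bit 4 = 1  t=0,i=8
  .## -> .   bit 3 = 0  t=0,i=2
  .#. -> .   bit 2 = 0  t=0,i=7
  ..# -> #   bit 1 = 1  t=0,i=1
  ... -> .   bit 0 = 0  t=0,i=0
  bits 11010010 = 210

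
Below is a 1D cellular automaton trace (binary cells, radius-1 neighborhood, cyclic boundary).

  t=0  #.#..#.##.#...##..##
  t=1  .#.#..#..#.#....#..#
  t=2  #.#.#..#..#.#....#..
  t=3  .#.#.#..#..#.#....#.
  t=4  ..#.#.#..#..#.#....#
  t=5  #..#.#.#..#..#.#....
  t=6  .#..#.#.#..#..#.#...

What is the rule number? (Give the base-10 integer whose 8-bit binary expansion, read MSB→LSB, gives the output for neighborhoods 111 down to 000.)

176

  [7] ### => #  t=0,i=19
  [6] ##. => .  t=0,i=0
  [5] #.# => #  t=0,i=1
  [4] #.. => #  t=0,i=3
  [3] .## => .  t=0,i=7
  [2] .#. => .  t=0,i=2
  [1] ..# => .  t=0,i=4
  [0] ... => .  t=0,i=12
  bits 10110000 = 176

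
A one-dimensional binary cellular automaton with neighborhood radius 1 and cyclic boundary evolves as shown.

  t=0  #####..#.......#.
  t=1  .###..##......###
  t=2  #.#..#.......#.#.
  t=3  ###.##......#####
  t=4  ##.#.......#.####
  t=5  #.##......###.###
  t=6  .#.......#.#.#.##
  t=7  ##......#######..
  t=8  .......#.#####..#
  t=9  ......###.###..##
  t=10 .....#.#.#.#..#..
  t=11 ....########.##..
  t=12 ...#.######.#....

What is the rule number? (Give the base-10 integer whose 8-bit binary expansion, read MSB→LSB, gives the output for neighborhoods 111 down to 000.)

  nb ###: next=#  (t=0,i=1, bit7=1)
  nb ##.: next=.  (t=0,i=4, bit6=0)
  nb #.#: next=#  (t=0,i=16, bit5=1)
  nb #..: next=.  (t=0,i=5, bit4=0)
  nb .##: next=.  (t=0,i=0, bit3=0)
  nb .#.: next=#  (t=0,i=7, bit2=1)
  nb ..#: next=#  (t=0,i=6, bit1=1)
  nb ...: next=.  (t=0,i=9, bit0=0)
  bits 10100110 = 166

166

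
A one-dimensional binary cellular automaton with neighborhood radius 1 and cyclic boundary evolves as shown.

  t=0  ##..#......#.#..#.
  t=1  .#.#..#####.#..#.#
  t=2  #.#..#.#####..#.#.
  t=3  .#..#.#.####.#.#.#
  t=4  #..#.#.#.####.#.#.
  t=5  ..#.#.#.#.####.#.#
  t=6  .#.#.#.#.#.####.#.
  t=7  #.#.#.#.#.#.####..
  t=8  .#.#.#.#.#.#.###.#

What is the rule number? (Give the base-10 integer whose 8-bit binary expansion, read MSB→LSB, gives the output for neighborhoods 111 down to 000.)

227

  ### -> #   bit 7 = 1  t=1,i=7
  ##. -> #   bit 6 = 1  t=0,i=1
  #.# -> #   bit 5 = 1  t=0,i=12
  #.. -> .   bit 4 = 0  t=0,i=2
  .## -> .   bit 3 = 0  t=0,i=0
  .#. -> .   bit 2 = 0  t=0,i=4
  ..# -> #   bit 1 = 1  t=0,i=3
  ... -> #   bit 0 = 1  t=0,i=6
  bits 11100011 = 227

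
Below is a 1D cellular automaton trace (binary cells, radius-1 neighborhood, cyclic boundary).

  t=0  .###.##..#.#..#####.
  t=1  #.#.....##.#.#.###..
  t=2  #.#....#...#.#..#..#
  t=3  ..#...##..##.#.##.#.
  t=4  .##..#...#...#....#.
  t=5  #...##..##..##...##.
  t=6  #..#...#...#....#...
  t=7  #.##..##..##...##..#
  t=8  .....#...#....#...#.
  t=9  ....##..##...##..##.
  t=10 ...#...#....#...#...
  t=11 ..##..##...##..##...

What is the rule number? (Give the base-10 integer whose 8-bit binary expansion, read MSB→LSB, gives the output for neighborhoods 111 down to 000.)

  ###|#  b7=1 t=0,i=2
  ##.|.  b6=0 t=0,i=3
  #.#|.  b5=0 t=0,i=4
  #..|.  b4=0 t=0,i=7
  .##|.  b3=0 t=0,i=1
  .#.|#  b2=1 t=0,i=9
  ..#|#  b1=1 t=0,i=0
  ...|.  b0=0 t=1,i=4
  bits 10000110 = 134

134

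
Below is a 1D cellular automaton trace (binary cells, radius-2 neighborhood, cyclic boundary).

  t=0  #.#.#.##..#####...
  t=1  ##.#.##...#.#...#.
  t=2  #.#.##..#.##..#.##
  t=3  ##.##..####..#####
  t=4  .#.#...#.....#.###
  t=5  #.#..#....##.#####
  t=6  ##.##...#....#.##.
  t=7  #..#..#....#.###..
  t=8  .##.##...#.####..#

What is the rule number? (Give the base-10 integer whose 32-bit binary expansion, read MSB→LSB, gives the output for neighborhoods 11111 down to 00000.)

2764459683

  nb #####: next=#  (t=0,i=12, bit31=1)
  nb ####.: next=.  (t=0,i=13, bit30=0)
  nb ###.#: next=#  (t=2,i=0, bit29=1)
  nb ###..: next=.  (t=0,i=14, bit28=0)
  nb ##.##: next=.  (t=3,i=2, bit27=0)
  nb ##.#.: next=#  (t=1,i=2, bit26=1)
  nb ##..#: next=.  (t=0,i=8, bit25=0)
  nb ##...: next=.  (t=0,i=15, bit24=0)
  nb #.###: next=#  (t=2,i=16, bit23=1)
  nb #.##.: next=#  (t=0,i=6, bit22=1)
  nb #.#.#: next=.  (t=0,i=2, bit21=0)
  nb #.#..: next=.  (t=1,i=12, bit20=0)
  nb #..##: next=.  (t=0,i=9, bit19=0)
  nb #..#.: next=#  (t=2,i=7, bit18=1)
  nb #...#: next=#  (t=0,i=16, bit17=1)
  nb #....: next=.  (t=4,i=9, bit16=0)
  nb .####: next=.  (t=0,i=11, bit15=0)
  nb .###.: next=#  (t=2,i=17, bit14=1)
  nb .##.#: next=.  (t=1,i=1, bit13=0)
  nb .##..: next=.  (t=0,i=7, bit12=0)
  nb .#.##: next=#  (t=0,i=5, bit11=1)
  nb .#.#.: next=#  (t=0,i=1, bit10=1)
  nb .#..#: next=#  (t=5,i=3, bit9=1)
  nb .#...: next=.  (t=1,i=13, bit8=0)
  nb ..###: next=#  (t=0,i=10, bit7=1)
  nb ..##.: next=.  (t=5,i=10, bit6=0)
  nb ..#.#: next=#  (t=0,i=0, bit5=1)
  nb ..#..: next=.  (t=4,i=7, bit4=0)
  nb ...##: next=.  (t=5,i=9, bit3=0)
  nb ...#.: next=.  (t=0,i=17, bit2=0)
  nb ....#: next=#  (t=4,i=11, bit1=1)
  nb .....: next=#  (t=4,i=10, bit0=1)
  bits 10100100110001100100111010100011 = 2764459683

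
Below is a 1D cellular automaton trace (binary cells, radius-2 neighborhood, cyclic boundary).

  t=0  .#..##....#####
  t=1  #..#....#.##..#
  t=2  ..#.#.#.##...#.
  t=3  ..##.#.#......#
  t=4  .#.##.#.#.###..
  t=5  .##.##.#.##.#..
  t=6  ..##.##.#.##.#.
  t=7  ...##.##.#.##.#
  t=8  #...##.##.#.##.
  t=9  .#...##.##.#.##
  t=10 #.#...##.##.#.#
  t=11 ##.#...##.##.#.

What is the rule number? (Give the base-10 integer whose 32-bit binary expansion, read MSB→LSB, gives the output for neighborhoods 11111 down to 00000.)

  #####|.  b31=0 t=0,i=12
  ####.|.  b30=0 t=0,i=13
  ###.#|#  b29=1 t=0,i=14
  ###..|#  b28=1 t=4,i=12
  ##.##|#  b27=1 t=5,i=3
  ##.#.|#  b26=1 t=0,i=0
  ##..#|.  b25=0 t=1,i=1
  ##...|.  b24=0 t=0,i=6
  #.###|#  b23=1 t=4,i=10
  #.##.|.  b22=0 t=1,i=10
  #.#.#|.  b21=0 t=2,i=4
  #.#..|.  b20=0 t=0,i=1
  #..##|#  b19=1 t=0,i=3
  #..#.|#  b18=1 t=1,i=2
  #...#|.  b17=0 t=2,i=0
  #....|.  b16=0 t=0,i=7
  .####|#  b15=1 t=0,i=11
  .###.|.  b14=0 t=4,i=11
  .##.#|#  b13=1 t=3,i=3
  .##..|.  b12=0 t=0,i=5
  .#.##|#  b11=1 t=1,i=9
  .#.#.|#  b10=1 t=2,i=3
  .#..#|.  b9=0 t=0,i=2
  .#...|#  b8=1 t=1,i=4
  ..###|#  b7=1 t=0,i=10
  ..##.|.  b6=0 t=0,i=4
  ..#.#|#  b5=1 t=1,i=8
  ..#..|.  b4=0 t=1,i=3
  ...##|.  b3=0 t=0,i=9
  ...#.|.  b2=0 t=1,i=7
  ....#|#  b1=1 t=0,i=8
  .....|#  b0=1 t=3,i=10
  bits 00111100100011001010110110100011 = 1015852451

1015852451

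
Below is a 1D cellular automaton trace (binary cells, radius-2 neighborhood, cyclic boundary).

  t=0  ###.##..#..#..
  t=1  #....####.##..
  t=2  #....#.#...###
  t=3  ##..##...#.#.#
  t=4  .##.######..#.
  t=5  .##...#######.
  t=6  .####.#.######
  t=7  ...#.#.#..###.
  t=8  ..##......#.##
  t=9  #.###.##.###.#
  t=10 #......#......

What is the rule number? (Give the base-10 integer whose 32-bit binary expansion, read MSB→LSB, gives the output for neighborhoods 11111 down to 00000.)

3607509237

  [31] ##### => #  t=4,i=6
  [30] ####. => #  t=1,i=7
  [29] ###.# => .  t=0,i=2
  [28] ###.. => #  t=2,i=0
  [27] ##.## => .  t=0,i=3
  [26] ##.#. => #  t=6,i=5
  [25] ##..# => #  t=0,i=6
  [24] ##... => #  t=2,i=1
  [23] #.### => .  t=3,i=13
  [22] #.##. => .  t=0,i=4
  [21] #.#.# => .  t=3,i=11
  [20] #.#.. => .  t=2,i=7
  [19] #..## => .  t=0,i=13
  [18] #..#. => #  t=0,i=7
  [17] #...# => #  t=2,i=9
  [16] #.... => .  t=1,i=2
  [15] .#### => .  t=1,i=6
  [14] .###. => .  t=0,i=1
  [13] .##.# => #  t=4,i=2
  [12] .##.. => #  t=0,i=5
  [11] .#.## => #  t=3,i=12
  [10] .#.#. => .  t=2,i=6
  [9] .#..# => .  t=0,i=9
  [8] .#... => .  t=1,i=1
  [7] ..### => #  t=0,i=0
  [6] ..##. => #  t=3,i=4
  [5] ..#.# => #  t=2,i=5
  [4] ..#.. => #  t=0,i=8
  [3] ...## => .  t=1,i=4
  [2] ...#. => #  t=2,i=4
  [1] ....# => .  t=1,i=3
  [0] ..... => #  t=8,i=6
  bits 11010111000001100011100011110101 = 3607509237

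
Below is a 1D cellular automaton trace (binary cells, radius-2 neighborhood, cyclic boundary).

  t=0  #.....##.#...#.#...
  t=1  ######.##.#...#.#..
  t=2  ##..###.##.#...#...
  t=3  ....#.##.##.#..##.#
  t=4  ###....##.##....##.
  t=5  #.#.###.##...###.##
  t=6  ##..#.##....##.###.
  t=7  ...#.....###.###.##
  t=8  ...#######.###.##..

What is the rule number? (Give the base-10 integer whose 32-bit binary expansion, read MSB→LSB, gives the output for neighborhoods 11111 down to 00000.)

  #####|.  b31=0 t=1,i=2
  ####.|#  b30=1 t=1,i=4
  ###.#|#  b29=1 t=1,i=5
  ###..|#  b28=1 t=4,i=2
  ##.##|#  b27=1 t=1,i=6
  ##.#.|#  b26=1 t=0,i=8
  ##..#|.  b25=0 t=2,i=2
  ##...|.  b24=0 t=4,i=3
  #.###|#  b23=1 t=4,i=0
  #.##.|.  b22=0 t=1,i=7
  #.#.#|.  b21=0 t=5,i=2
  #.#..|.  b20=0 t=0,i=9
  #..##|.  b19=0 t=1,i=18
  #..#.|#  b18=1 t=6,i=3
  #...#|.  b17=0 t=0,i=11
  #....|#  b16=1 t=0,i=2
  .####|#  b15=1 t=1,i=1
  .###.|.  b14=0 t=2,i=5
  .##.#|#  b13=1 t=0,i=7
  .##..|.  b12=0 t=2,i=1
  .#.##|.  b11=0 t=3,i=5
  .#.#.|#  b10=1 t=0,i=14
  .#..#|.  b9=0 t=1,i=17
  .#...|#  b8=1 t=0,i=1
  ..###|#  b7=1 t=1,i=0
  ..##.|.  b6=0 t=0,i=6
  ..#.#|.  b5=0 t=0,i=13
  ..#..|#  b4=1 t=0,i=0
  ...##|#  b3=1 t=0,i=5
  ...#.|.  b2=0 t=0,i=12
  ....#|#  b1=1 t=0,i=4
  .....|#  b0=1 t=0,i=3
  bits 01111100100001011010010110011011 = 2089133467

2089133467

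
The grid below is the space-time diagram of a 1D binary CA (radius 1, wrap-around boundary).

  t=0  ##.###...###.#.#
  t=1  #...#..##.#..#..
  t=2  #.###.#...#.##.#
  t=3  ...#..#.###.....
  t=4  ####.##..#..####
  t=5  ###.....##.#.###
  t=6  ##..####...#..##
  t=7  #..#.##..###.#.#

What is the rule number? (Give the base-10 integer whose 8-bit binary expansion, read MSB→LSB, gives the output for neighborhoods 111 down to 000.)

135

  ###|#  b7=1 t=0,i=0
  ##.|.  b6=0 t=0,i=1
  #.#|.  b5=0 t=0,i=2
  #..|.  b4=0 t=0,i=6
  .##|.  b3=0 t=0,i=3
  .#.|#  b2=1 t=0,i=13
  ..#|#  b1=1 t=0,i=8
  ...|#  b0=1 t=0,i=7
  bits 10000111 = 135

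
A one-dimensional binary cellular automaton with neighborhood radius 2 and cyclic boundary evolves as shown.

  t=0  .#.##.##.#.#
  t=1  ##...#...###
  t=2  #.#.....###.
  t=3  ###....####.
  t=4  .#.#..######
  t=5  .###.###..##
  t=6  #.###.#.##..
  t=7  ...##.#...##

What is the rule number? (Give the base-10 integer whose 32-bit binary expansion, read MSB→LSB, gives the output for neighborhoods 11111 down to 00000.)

  ##### -> .   bit 31 = 0  t=1,i=11
  ####. -> #   bit 30 = 1  t=1,i=0
  ###.# -> #   bit 29 = 1  t=2,i=10
  ###.. -> .   bit 28 = 0  t=1,i=1
  ##.## -> #   bit 27 = 1  t=0,i=5
  ##.#. -> .   bit 26 = 0  t=0,i=8
  ##..# -> #   bit 25 = 1  t=5,i=8
  ##... -> #   bit 24 = 1  t=1,i=2
  #.### -> .   bit 23 = 0  t=3,i=0
  #.##. -> .   bit 22 = 0  t=0,i=3
  #.#.# -> #   bit 21 = 1  t=0,i=1
  #.#.. -> #   bit 20 = 1  t=2,i=2
  #..## -> #   bit 19 = 1  t=4,i=5
  #..#. -> #   bit 18 = 1  t=6,i=11
  #...# -> .   bit 17 = 0  t=1,i=3
  #.... -> .   bit 16 = 0  t=2,i=4
  .#### -> #   bit 15 = 1  t=1,i=10
  .###. -> #   bit 14 = 1  t=2,i=9
  .##.# -> .   bit 13 = 0  t=0,i=4
  .##.. -> .   bit 12 = 0  t=6,i=9
  .#.## -> .   bit 11 = 0  t=0,i=2
  .#.#. -> #   bit 10 = 1  t=0,i=0
  .#..# -> .   bit 9 = 0  t=4,i=4
  .#... -> .   bit 8 = 0  t=1,i=6
  ..### -> #   bit 7 = 1  t=1,i=9
  ..##. -> .   bit 6 = 0  t=5,i=10
  ..#.# -> .   bit 5 = 0  t=6,i=0
  ..#.. -> .   bit 4 = 0  t=1,i=5
  ...## -> #   bit 3 = 1  t=1,i=8
  ...#. -> .   bit 2 = 0  t=1,i=4
  ....# -> .   bit 1 = 0  t=2,i=6
  ..... -> .   bit 0 = 0  t=2,i=5
  bits 01101011001111001100010010001000 = 1799144584

1799144584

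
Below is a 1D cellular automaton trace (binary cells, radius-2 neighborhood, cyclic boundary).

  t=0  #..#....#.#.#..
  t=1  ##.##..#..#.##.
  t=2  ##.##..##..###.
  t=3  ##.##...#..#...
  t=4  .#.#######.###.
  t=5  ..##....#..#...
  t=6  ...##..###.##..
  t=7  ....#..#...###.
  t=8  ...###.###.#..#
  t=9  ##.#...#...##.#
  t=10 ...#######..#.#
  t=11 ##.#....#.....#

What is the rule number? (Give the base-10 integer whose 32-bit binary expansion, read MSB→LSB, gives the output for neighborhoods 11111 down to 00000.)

1106394004

  [31] ##### => .  t=4,i=5
  [30] ####. => #  t=4,i=8
  [29] ###.# => .  t=2,i=13
  [28] ###.. => .  t=4,i=13
  [27] ##.## => .  t=1,i=2
  [26] ##.#. => .  t=8,i=10
  [25] ##..# => .  t=1,i=5
  [24] ##... => #  t=3,i=5
  [23] #.### => #  t=4,i=3
  [22] #.##. => #  t=1,i=0
  [21] #.#.# => #  t=0,i=10
  [20] #.#.. => #  t=0,i=12
  [19] #..## => .  t=2,i=6
  [18] #..#. => .  t=0,i=2
  [17] #...# => #  t=3,i=6
  [16] #.... => .  t=0,i=5
  [15] .#### => .  t=4,i=4
  [14] .###. => .  t=2,i=12
  [13] .##.# => #  t=1,i=1
  [12] .##.. => #  t=1,i=4
  [11] .#.## => #  t=1,i=11
  [10] .#.#. => .  t=0,i=9
  [9] .#..# => #  t=0,i=1
  [8] .#... => #  t=0,i=4
  [7] ..### => #  t=2,i=11
  [6] ..##. => .  t=2,i=7
  [5] ..#.# => .  t=0,i=8
  [4] ..#.. => #  t=0,i=0
  [3] ...## => .  t=3,i=14
  [2] ...#. => #  t=0,i=7
  [1] ....# => .  t=0,i=6
  [0] ..... => .  t=5,i=14
  bits 01000001111100100011101110010100 = 1106394004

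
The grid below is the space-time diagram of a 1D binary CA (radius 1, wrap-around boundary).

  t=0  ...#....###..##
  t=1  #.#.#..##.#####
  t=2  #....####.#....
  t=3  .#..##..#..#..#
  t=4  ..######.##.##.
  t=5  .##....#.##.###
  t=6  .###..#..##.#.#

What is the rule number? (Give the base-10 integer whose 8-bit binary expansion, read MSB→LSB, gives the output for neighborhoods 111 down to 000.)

90

  ###|.  b7=0 t=0,i=9
  ##.|#  b6=1 t=0,i=10
  #.#|.  b5=0 t=1,i=1
  #..|#  b4=1 t=0,i=0
  .##|#  b3=1 t=0,i=8
  .#.|.  b2=0 t=0,i=3
  ..#|#  b1=1 t=0,i=2
  ...|.  b0=0 t=0,i=1
  bits 01011010 = 90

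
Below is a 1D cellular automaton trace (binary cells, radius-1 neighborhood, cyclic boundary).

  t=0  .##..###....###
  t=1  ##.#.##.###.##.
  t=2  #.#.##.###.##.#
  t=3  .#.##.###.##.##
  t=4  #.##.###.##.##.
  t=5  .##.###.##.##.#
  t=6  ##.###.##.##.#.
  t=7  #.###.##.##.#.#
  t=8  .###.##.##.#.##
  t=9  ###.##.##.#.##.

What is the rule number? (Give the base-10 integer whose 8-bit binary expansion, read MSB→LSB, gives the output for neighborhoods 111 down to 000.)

  nb ###: next=#  (t=0,i=6, bit7=1)
  nb ##.: next=.  (t=0,i=2, bit6=0)
  nb #.#: next=#  (t=0,i=0, bit5=1)
  nb #..: next=#  (t=0,i=3, bit4=1)
  nb .##: next=#  (t=0,i=1, bit3=1)
  nb .#.: next=.  (t=1,i=3, bit2=0)
  nb ..#: next=.  (t=0,i=4, bit1=0)
  nb ...: next=#  (t=0,i=9, bit0=1)
  bits 10111001 = 185

185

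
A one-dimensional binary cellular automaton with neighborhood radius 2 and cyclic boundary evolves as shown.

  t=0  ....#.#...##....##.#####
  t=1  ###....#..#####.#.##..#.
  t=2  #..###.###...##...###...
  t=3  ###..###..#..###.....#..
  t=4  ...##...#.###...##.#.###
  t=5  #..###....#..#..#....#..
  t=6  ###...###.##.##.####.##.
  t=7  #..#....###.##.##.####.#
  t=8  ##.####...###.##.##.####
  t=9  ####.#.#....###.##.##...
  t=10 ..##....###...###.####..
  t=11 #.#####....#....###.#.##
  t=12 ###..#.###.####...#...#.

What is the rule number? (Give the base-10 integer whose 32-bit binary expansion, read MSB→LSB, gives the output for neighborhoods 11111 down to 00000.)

1808339794

  [31] ##### => .  t=0,i=21
  [30] ####. => #  t=0,i=22
  [29] ###.# => #  t=1,i=14
  [28] ###.. => .  t=0,i=23
  [27] ##.## => #  t=0,i=18
  [26] ##.#. => .  t=1,i=15
  [25] ##..# => #  t=1,i=20
  [24] ##... => #  t=0,i=0
  [23] #.### => #  t=0,i=19
  [22] #.##. => #  t=1,i=18
  [21] #.#.# => .  t=1,i=16
  [20] #.#.. => .  t=0,i=6
  [19] #..## => #  t=1,i=9
  [18] #..#. => .  t=1,i=21
  [17] #...# => .  t=0,i=8
  [16] #.... => #  t=0,i=1
  [15] .#### => .  t=0,i=20
  [14] .###. => .  t=1,i=1
  [13] .##.# => .  t=0,i=17
  [12] .##.. => #  t=0,i=11
  [11] .#.## => .  t=1,i=17
  [10] .#.#. => .  t=0,i=5
  [9] .#..# => #  t=1,i=8
  [8] .#... => #  t=0,i=7
  [7] ..### => .  t=1,i=10
  [6] ..##. => #  t=0,i=10
  [5] ..#.# => .  t=0,i=4
  [4] ..#.. => #  t=1,i=7
  [3] ...## => .  t=0,i=9
  [2] ...#. => .  t=0,i=3
  [1] ....# => #  t=0,i=2
  [0] ..... => .  t=3,i=18
  bits 01101011110010010001001101010010 = 1808339794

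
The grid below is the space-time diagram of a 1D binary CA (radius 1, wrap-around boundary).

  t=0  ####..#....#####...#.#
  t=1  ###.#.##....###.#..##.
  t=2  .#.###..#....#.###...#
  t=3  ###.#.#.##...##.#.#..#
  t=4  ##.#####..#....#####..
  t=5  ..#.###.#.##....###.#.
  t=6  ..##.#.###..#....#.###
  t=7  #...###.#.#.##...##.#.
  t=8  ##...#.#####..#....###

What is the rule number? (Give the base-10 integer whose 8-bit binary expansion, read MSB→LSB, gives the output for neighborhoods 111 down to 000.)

  ### -> #   bit 7 = 1  t=0,i=0
  ##. -> .   bit 6 = 0  t=0,i=3
  #.# -> #   bit 5 = 1  t=0,i=20
  #.. -> #   bit 4 = 1  t=0,i=4
  .## -> .   bit 3 = 0  t=0,i=11
  .#. -> #   bit 2 = 1  t=0,i=6
  ..# -> .   bit 1 = 0  t=0,i=5
  ... -> .   bit 0 = 0  t=0,i=8
  bits 10110100 = 180

180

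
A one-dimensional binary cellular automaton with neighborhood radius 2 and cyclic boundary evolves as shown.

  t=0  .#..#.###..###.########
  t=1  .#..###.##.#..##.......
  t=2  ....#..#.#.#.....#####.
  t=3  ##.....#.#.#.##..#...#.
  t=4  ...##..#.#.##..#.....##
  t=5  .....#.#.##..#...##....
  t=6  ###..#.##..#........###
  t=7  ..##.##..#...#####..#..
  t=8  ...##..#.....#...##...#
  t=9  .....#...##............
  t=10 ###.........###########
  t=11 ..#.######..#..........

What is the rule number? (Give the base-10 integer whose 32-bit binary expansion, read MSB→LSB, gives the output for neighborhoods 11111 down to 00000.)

447817889

  ##### -> .   bit 31 = 0  t=0,i=17
  ####. -> .   bit 30 = 0  t=0,i=21
  ###.# -> .   bit 29 = 0  t=0,i=13
  ###.. -> #   bit 28 = 1  t=0,i=8
  ##.## -> #   bit 27 = 1  t=0,i=14
  ##.#. -> .   bit 26 = 0  t=0,i=0
  ##..# -> #   bit 25 = 1  t=0,i=9
  ##... -> .   bit 24 = 0  t=1,i=16
  #.### -> #   bit 23 = 1  t=0,i=6
  #.##. -> .   bit 22 = 0  t=1,i=8
  #.#.# -> #   bit 21 = 1  t=2,i=9
  #.#.. -> #   bit 20 = 1  t=0,i=1
  #..## -> .   bit 19 = 0  t=0,i=10
  #..#. -> .   bit 18 = 0  t=0,i=3
  #...# -> .   bit 17 = 0  t=3,i=19
  #.... -> #   bit 16 = 1  t=1,i=17
  .#### -> .   bit 15 = 0  t=0,i=16
  .###. -> .   bit 14 = 0  t=0,i=7
  .##.# -> #   bit 13 = 1  t=1,i=9
  .##.. -> .   bit 12 = 0  t=1,i=15
  .#.## -> #   bit 11 = 1  t=0,i=5
  .#.#. -> .   bit 10 = 0  t=2,i=8
  .#..# -> .   bit 9 = 0  t=0,i=2
  .#... -> .   bit 8 = 0  t=2,i=12
  ..### -> #   bit 7 = 1  t=0,i=11
  ..##. -> .   bit 6 = 0  t=1,i=14
  ..#.# -> #   bit 5 = 1  t=0,i=4
  ..#.. -> .   bit 4 = 0  t=1,i=1
  ...## -> .   bit 3 = 0  t=2,i=16
  ...#. -> .   bit 2 = 0  t=1,i=0
  ....# -> .   bit 1 = 0  t=1,i=22
  ..... -> #   bit 0 = 1  t=1,i=18
  bits 00011010101100010010100010100001 = 447817889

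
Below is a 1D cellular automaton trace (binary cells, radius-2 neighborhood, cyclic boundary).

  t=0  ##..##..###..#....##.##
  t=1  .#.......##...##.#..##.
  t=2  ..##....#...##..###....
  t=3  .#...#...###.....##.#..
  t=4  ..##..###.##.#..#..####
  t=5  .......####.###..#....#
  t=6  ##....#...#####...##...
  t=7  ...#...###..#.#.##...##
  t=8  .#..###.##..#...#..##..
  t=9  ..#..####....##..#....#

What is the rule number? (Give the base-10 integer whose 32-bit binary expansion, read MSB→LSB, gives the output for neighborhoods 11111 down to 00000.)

3167961896

  #####|#  b31=1 t=6,i=12
  ####.|.  b30=0 t=0,i=0
  ###.#|#  b29=1 t=4,i=8
  ###..|#  b28=1 t=0,i=1
  ##.##|#  b27=1 t=0,i=20
  ##.#.|#  b26=1 t=1,i=16
  ##..#|.  b25=0 t=0,i=2
  ##...|.  b24=0 t=1,i=11
  #.###|#  b23=1 t=0,i=21
  #.##.|#  b22=1 t=4,i=10
  #.#.#|.  b21=0 t=7,i=14
  #.#..|#  b20=1 t=1,i=17
  #..##|.  b19=0 t=0,i=3
  #..#.|.  b18=0 t=0,i=12
  #...#|#  b17=1 t=1,i=12
  #....|#  b16=1 t=0,i=15
  .####|.  b15=0 t=0,i=22
  .###.|#  b14=1 t=0,i=9
  .##.#|.  b13=0 t=0,i=19
  .##..|.  b12=0 t=0,i=5
  .#.##|.  b11=0 t=7,i=15
  .#.#.|.  b10=0 t=7,i=13
  .#..#|#  b9=1 t=1,i=18
  .#...|#  b8=1 t=0,i=14
  ..###|.  b7=0 t=0,i=8
  ..##.|.  b6=0 t=0,i=4
  ..#.#|#  b5=1 t=7,i=12
  ..#..|.  b4=0 t=0,i=13
  ...##|#  b3=1 t=0,i=17
  ...#.|.  b2=0 t=2,i=7
  ....#|.  b1=0 t=0,i=16
  .....|.  b0=0 t=1,i=4
  bits 10111100110100110100001100101000 = 3167961896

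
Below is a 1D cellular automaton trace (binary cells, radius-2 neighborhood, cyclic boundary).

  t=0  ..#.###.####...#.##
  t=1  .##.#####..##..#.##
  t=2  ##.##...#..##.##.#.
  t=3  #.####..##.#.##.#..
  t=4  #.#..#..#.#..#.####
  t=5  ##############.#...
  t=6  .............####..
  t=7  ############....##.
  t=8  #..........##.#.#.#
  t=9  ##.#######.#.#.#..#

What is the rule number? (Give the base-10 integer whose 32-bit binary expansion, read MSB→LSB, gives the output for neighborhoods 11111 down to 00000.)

  ##### -> .   bit 31 = 0  t=1,i=6
  ####. -> .   bit 30 = 0  t=0,i=10
  ###.# -> #   bit 29 = 1  t=0,i=6
  ###.. -> #   bit 28 = 1  t=0,i=11
  ##.## -> #   bit 27 = 1  t=0,i=7
  ##.#. -> #   bit 26 = 1  t=2,i=16
  ##..# -> .   bit 25 = 0  t=0,i=0
  ##... -> #   bit 24 = 1  t=0,i=12
  #.### -> #   bit 23 = 1  t=0,i=4
  #.##. -> #   bit 22 = 1  t=0,i=17
  #.#.# -> .   bit 21 = 0  t=2,i=17
  #.#.. -> #   bit 20 = 1  t=3,i=16
  #..## -> .   bit 19 = 0  t=1,i=10
  #..#. -> #   bit 18 = 1  t=0,i=1
  #...# -> .   bit 17 = 0  t=0,i=13
  #.... -> .   bit 16 = 0  t=6,i=18
  .#### -> .   bit 15 = 0  t=0,i=9
  .###. -> #   bit 14 = 1  t=0,i=5
  .##.# -> .   bit 13 = 0  t=1,i=2
  .##.. -> #   bit 12 = 1  t=0,i=18
  .#.## -> .   bit 11 = 0  t=0,i=3
  .#.#. -> #   bit 10 = 1  t=4,i=9
  .#..# -> #   bit 9 = 1  t=2,i=9
  .#... -> #   bit 8 = 1  t=5,i=16
  ..### -> .   bit 7 = 0  t=5,i=0
  ..##. -> #   bit 6 = 1  t=1,i=11
  ..#.# -> #   bit 5 = 1  t=0,i=2
  ..#.. -> #   bit 4 = 1  t=2,i=8
  ...## -> .   bit 3 = 0  t=5,i=18
  ...#. -> .   bit 2 = 0  t=0,i=14
  ....# -> #   bit 1 = 1  t=6,i=11
  ..... -> #   bit 0 = 1  t=6,i=0
  bits 00111101110101000101011101110011 = 1037326195

1037326195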